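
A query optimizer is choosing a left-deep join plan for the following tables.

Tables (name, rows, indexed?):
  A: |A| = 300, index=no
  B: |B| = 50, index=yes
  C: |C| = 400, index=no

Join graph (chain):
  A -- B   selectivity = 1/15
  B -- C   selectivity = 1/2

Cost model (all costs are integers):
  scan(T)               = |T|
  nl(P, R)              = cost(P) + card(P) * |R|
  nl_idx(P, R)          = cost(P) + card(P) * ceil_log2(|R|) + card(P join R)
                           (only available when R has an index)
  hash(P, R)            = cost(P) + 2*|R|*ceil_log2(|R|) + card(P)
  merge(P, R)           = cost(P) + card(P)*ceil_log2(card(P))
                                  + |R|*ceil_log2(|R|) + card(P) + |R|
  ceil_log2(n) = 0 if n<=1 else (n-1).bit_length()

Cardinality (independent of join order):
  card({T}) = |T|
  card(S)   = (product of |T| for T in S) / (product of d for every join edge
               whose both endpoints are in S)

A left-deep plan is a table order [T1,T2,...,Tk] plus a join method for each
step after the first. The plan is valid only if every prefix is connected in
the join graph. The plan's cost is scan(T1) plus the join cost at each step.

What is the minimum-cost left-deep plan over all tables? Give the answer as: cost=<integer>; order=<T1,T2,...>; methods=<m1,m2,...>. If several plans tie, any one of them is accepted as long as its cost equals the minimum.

Selinger DP (subsets sized 1..n):
  {A}: scan cost=300, card=300
  {B}: scan cost=50, card=50
  {C}: scan cost=400, card=400
  {AB}: card=1000; try (B,hash)→1200, (B,nl_idx)→3100, (A,merge)→3400, (B,merge)→3650, (A,hash)→5500, (A,nl)→15050 …(+1); best=1200 via (B,hash)
  {BC}: card=10000; try (B,hash)→1400, (C,merge)→4400, (B,merge)→4750, (C,hash)→7300, (B,nl_idx)→12800, (C,nl)→20050 …(+1); best=1400 via (B,hash)
  {ABC}: card=200000; try (C,hash)→9400, (C,merge)→16200, (A,hash)→16800, (A,merge)→154400, (C,nl)→401200, (A,nl)→3001400; best=9400 via (C,hash)

cost=9400; order=A,B,C; methods=hash,hash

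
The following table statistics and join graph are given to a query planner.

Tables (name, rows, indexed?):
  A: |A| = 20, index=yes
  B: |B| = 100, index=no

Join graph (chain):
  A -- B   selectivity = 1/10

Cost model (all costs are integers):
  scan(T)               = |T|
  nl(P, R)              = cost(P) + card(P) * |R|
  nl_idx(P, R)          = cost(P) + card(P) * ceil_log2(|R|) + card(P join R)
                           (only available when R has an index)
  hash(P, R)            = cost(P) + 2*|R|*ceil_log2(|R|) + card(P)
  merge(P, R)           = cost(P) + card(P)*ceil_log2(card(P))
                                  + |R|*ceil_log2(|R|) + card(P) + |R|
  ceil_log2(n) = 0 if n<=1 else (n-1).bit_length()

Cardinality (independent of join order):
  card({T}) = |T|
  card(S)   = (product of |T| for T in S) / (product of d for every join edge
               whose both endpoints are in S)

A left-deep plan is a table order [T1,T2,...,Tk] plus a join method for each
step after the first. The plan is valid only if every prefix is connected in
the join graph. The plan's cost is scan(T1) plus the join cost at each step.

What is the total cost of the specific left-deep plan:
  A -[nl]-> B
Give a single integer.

step 1: scan A: cost=20, card=20
step 2: join B via nl
    card(P join B) = 20*100/(10) = 200
    cost = 20 + 20*100 = 2020

2020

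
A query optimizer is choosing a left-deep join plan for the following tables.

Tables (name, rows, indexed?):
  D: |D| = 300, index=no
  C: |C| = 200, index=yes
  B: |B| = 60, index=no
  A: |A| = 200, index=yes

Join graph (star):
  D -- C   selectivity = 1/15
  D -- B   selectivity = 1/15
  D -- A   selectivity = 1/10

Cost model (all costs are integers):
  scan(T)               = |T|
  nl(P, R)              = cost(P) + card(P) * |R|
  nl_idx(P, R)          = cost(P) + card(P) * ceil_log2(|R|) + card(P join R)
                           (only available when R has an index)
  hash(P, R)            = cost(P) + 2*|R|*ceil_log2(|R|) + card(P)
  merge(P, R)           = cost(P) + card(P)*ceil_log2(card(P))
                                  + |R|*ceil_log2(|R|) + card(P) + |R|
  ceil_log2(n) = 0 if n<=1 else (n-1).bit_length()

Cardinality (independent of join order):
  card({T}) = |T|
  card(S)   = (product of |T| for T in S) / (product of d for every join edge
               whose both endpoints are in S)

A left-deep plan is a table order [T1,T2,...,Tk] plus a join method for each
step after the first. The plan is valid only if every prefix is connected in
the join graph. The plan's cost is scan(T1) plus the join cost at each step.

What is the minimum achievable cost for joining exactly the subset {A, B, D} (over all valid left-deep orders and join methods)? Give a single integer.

Selinger DP over subsets of {A,B,D}:
  {D}: scan cost=300, card=300
  {B}: scan cost=60, card=60
  {A}: scan cost=200, card=200
  {BD}: card=1200; try (B,hash)→1320, (D,merge)→3480, (B,merge)→3720, (D,hash)→5520, (D,nl)→18060, (B,nl)→18300; best=1320 via (B,hash)
  {AD}: card=6000; try (A,hash)→3800, (D,merge)→5000, (A,merge)→5100, (D,hash)→5800, (A,nl_idx)→8700, (D,nl)→60200 …(+1); best=3800 via (A,hash)
  {ABD}: card=24000; try (A,hash)→5720, (B,hash)→10520, (A,merge)→17520, (A,nl_idx)→34920, (B,merge)→88220, (A,nl)→241320 …(+1); best=5720 via (A,hash)

5720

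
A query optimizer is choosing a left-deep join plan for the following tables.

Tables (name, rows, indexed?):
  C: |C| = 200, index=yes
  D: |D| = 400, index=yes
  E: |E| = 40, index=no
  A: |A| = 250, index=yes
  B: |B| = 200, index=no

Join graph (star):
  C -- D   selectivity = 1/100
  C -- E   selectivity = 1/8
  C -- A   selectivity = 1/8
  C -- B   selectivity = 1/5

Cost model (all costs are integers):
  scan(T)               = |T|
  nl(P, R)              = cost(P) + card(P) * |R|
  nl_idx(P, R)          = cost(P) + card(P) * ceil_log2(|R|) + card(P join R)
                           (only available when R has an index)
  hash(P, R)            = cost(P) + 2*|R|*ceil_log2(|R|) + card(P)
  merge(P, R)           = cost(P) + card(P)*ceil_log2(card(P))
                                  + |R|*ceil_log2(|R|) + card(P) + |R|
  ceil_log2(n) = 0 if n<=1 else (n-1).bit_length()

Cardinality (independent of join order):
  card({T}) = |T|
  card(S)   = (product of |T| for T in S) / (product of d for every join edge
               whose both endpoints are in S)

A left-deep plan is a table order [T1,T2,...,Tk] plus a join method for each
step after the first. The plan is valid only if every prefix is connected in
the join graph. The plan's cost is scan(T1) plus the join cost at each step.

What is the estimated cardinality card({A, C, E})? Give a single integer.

31250

Tables in S: A(250), C(200), E(40)
Edges inside S: C-E(d=8), C-A(d=8)
numerator = 250 * 200 * 40 = 2000000
denominator = 8 * 8 = 64
card(S) = 2000000 / 64 = 31250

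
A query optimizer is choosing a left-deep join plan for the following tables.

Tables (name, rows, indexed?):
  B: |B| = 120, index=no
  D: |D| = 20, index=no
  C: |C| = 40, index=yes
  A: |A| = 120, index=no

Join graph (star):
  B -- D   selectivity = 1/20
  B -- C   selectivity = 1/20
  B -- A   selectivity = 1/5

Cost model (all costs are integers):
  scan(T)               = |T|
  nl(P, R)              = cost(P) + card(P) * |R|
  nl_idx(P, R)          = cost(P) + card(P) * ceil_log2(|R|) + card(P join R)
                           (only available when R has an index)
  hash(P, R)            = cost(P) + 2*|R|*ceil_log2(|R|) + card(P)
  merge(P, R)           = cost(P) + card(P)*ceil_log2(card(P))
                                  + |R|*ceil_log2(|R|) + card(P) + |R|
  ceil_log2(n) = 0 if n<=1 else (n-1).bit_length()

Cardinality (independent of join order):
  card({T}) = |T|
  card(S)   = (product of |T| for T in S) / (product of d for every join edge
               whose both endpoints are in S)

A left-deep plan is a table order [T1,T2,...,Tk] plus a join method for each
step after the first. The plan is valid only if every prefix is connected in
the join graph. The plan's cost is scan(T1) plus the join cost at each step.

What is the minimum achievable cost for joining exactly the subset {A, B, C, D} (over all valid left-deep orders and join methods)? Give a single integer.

Selinger DP over subsets of {A,B,C,D}:
  {B}: scan cost=120, card=120
  {D}: scan cost=20, card=20
  {C}: scan cost=40, card=40
  {A}: scan cost=120, card=120
  {BD}: card=120; try (D,hash)→440, (B,merge)→1100, (D,merge)→1200, (B,hash)→1720, (B,nl)→2420, (D,nl)→2520; best=440 via (D,hash)
  {BC}: card=240; try (C,hash)→720, (C,nl_idx)→1080, (B,merge)→1280, (C,merge)→1360, (B,hash)→1760, (B,nl)→4840 …(+1); best=720 via (C,hash)
  {AB}: card=2880; try (B,hash)→1920, (A,hash)→1920, (B,merge)→2040, (A,merge)→2040, (B,nl)→14520, (A,nl)→14520; best=1920 via (B,hash)
  {BCD}: card=240; try (C,hash)→1040, (D,hash)→1160, (C,nl_idx)→1400, (C,merge)→1680, (D,merge)→3000, (C,nl)→5240 …(+1); best=1040 via (C,hash)
  {ABD}: card=2880; try (A,hash)→2240, (A,merge)→2360, (D,hash)→5000, (A,nl)→14840, (D,merge)→39480, (D,nl)→59520; best=2240 via (A,hash)
  {ABC}: card=5760; try (A,hash)→2640, (A,merge)→3840, (C,hash)→5280, (C,nl_idx)→24960, (A,nl)→29520, (C,merge)→39640 …(+1); best=2640 via (A,hash)
  {ABCD}: card=5760; try (A,hash)→2960, (A,merge)→4160, (C,hash)→5600, (D,hash)→8600, (C,nl_idx)→25280, (A,nl)→29840 …(+4); best=2960 via (A,hash)

2960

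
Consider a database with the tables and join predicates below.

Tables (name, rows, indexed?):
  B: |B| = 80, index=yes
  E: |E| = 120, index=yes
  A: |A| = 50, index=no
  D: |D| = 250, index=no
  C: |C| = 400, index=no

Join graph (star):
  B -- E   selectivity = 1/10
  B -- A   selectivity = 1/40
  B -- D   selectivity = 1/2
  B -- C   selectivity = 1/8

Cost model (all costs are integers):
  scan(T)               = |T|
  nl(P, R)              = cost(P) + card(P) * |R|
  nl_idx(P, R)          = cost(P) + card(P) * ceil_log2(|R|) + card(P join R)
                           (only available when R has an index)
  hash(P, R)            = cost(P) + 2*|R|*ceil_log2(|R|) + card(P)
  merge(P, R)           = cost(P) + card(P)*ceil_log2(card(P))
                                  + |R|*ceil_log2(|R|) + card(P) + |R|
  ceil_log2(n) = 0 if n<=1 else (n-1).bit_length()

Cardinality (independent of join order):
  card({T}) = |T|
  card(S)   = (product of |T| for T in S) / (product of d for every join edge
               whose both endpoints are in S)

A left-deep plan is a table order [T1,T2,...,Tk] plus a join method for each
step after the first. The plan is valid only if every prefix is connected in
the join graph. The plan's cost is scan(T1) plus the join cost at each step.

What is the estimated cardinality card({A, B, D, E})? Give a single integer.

Tables in S: A(50), B(80), D(250), E(120)
Edges inside S: B-E(d=10), B-A(d=40), B-D(d=2)
numerator = 50 * 80 * 250 * 120 = 120000000
denominator = 10 * 40 * 2 = 800
card(S) = 120000000 / 800 = 150000

150000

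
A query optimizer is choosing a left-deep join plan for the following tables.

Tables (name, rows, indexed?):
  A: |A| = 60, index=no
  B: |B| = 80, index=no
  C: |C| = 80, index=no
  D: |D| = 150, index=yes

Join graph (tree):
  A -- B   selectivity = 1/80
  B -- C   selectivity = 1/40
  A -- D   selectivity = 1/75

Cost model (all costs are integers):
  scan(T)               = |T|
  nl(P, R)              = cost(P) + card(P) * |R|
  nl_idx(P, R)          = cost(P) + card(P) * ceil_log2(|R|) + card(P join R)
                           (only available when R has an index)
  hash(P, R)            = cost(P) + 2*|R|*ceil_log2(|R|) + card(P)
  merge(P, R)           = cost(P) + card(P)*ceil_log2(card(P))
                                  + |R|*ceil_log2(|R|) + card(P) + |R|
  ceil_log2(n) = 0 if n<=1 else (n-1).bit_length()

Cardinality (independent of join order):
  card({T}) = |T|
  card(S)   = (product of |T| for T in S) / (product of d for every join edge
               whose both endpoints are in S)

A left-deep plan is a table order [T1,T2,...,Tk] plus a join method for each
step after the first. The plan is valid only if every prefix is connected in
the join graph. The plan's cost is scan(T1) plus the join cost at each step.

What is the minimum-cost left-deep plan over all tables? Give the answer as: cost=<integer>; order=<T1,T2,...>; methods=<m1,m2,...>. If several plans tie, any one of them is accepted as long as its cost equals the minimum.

cost=2720; order=B,A,D,C; methods=hash,nl_idx,hash

Selinger DP (subsets sized 1..n):
  {A}: scan cost=60, card=60
  {B}: scan cost=80, card=80
  {C}: scan cost=80, card=80
  {D}: scan cost=150, card=150
  {AB}: card=60; try (A,hash)→880, (B,merge)→1120, (A,merge)→1140, (B,hash)→1240, (B,nl)→4860, (A,nl)→4880; best=880 via (A,hash)
  {AD}: card=120; try (D,nl_idx)→660, (A,hash)→1020, (D,merge)→1830, (A,merge)→1920, (D,hash)→2520, (D,nl)→9060 …(+1); best=660 via (D,nl_idx)
  {BC}: card=160; try (C,hash)→1280, (B,hash)→1280, (C,merge)→1360, (B,merge)→1360, (C,nl)→6480, (B,nl)→6480; best=1280 via (C,hash)
  {ABC}: card=120; try (C,merge)→1940, (C,hash)→2060, (A,hash)→2160, (A,merge)→3140, (C,nl)→5680, (A,nl)→10880; best=1940 via (C,merge)
  {ABD}: card=120; try (D,nl_idx)→1480, (B,hash)→1900, (B,merge)→2260, (D,merge)→2650, (D,hash)→3340, (D,nl)→9880 …(+1); best=1480 via (D,nl_idx)
  {ABCD}: card=240; try (C,hash)→2720, (C,merge)→3080, (D,nl_idx)→3140, (D,merge)→4250, (D,hash)→4460, (C,nl)→11080 …(+1); best=2720 via (C,hash)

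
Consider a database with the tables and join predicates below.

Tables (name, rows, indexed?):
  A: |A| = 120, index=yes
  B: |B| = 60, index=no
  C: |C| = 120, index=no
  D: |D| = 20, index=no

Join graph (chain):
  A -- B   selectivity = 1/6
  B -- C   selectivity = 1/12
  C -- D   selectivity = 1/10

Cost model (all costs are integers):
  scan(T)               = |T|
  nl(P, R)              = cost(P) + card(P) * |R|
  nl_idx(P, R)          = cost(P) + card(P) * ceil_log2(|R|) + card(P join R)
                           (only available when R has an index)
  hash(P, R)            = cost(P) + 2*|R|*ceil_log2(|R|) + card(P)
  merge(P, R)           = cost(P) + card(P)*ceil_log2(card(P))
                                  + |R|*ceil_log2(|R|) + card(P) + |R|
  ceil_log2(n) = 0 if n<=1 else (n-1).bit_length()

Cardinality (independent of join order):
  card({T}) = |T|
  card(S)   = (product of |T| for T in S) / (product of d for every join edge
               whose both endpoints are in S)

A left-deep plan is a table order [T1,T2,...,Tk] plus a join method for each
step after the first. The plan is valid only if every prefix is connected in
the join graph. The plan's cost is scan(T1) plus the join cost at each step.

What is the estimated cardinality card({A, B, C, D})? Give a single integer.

24000

Tables in S: A(120), B(60), C(120), D(20)
Edges inside S: A-B(d=6), B-C(d=12), C-D(d=10)
numerator = 120 * 60 * 120 * 20 = 17280000
denominator = 6 * 12 * 10 = 720
card(S) = 17280000 / 720 = 24000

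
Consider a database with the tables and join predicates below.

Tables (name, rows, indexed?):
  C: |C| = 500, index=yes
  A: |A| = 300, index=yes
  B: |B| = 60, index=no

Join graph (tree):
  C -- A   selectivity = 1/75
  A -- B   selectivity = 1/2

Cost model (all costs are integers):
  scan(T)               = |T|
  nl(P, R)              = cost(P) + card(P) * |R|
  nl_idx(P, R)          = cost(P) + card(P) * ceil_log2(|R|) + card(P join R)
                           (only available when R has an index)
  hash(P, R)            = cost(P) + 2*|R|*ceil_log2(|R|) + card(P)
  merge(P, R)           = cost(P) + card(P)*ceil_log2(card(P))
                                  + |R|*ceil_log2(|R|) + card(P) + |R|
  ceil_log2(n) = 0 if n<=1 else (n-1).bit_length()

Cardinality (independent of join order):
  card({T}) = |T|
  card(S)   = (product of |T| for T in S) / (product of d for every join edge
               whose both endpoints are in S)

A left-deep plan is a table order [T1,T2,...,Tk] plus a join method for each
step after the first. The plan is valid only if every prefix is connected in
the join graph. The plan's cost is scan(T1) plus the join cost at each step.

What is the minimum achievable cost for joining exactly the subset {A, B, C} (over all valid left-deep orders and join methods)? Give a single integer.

7720

Selinger DP over subsets of {A,B,C}:
  {C}: scan cost=500, card=500
  {A}: scan cost=300, card=300
  {B}: scan cost=60, card=60
  {AC}: card=2000; try (C,nl_idx)→5000, (A,hash)→6400, (A,nl_idx)→7000, (C,merge)→8300, (A,merge)→8500, (C,hash)→9600 …(+2); best=5000 via (C,nl_idx)
  {AB}: card=9000; try (B,hash)→1320, (A,merge)→3480, (B,merge)→3720, (A,hash)→5520, (A,nl_idx)→9600, (A,nl)→18060 …(+1); best=1320 via (B,hash)
  {ABC}: card=60000; try (B,hash)→7720, (C,hash)→19320, (B,merge)→29420, (B,nl)→125000, (C,merge)→141320, (C,nl_idx)→142320 …(+1); best=7720 via (B,hash)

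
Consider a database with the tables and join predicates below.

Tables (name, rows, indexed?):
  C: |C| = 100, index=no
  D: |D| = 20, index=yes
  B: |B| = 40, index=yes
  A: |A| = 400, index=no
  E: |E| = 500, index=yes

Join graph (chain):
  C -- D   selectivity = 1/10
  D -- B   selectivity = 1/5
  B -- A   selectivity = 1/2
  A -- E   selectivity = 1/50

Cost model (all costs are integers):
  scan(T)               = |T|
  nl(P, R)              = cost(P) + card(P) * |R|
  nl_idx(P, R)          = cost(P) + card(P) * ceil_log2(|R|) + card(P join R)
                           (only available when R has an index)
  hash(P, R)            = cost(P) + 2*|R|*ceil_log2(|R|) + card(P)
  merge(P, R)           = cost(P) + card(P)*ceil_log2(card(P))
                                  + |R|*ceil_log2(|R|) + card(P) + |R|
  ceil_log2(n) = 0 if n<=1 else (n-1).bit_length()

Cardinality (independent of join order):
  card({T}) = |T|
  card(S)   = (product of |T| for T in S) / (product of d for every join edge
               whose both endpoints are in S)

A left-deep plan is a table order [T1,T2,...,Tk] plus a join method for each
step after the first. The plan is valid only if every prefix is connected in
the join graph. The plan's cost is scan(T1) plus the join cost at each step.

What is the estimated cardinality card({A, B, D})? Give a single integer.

32000

Tables in S: A(400), B(40), D(20)
Edges inside S: D-B(d=5), B-A(d=2)
numerator = 400 * 40 * 20 = 320000
denominator = 5 * 2 = 10
card(S) = 320000 / 10 = 32000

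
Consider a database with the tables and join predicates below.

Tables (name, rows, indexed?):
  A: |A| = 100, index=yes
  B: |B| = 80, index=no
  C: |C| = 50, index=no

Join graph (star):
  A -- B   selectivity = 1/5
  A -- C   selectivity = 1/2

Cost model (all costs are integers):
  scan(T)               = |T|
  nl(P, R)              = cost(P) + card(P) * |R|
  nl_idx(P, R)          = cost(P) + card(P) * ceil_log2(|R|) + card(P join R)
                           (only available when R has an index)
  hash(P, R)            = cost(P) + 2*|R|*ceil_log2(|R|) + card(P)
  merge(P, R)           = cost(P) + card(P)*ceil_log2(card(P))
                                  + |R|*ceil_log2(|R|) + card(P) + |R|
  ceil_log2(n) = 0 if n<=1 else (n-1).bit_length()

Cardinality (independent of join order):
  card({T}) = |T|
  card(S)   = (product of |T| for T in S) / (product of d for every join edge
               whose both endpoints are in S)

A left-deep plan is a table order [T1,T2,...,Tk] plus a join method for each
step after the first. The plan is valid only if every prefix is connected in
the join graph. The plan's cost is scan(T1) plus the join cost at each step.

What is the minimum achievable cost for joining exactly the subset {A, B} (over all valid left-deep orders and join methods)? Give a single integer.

1320

Selinger DP over subsets of {A,B}:
  {A}: scan cost=100, card=100
  {B}: scan cost=80, card=80
  {AB}: card=1600; try (B,hash)→1320, (A,merge)→1520, (B,merge)→1540, (A,hash)→1560, (A,nl_idx)→2240, (A,nl)→8080 …(+1); best=1320 via (B,hash)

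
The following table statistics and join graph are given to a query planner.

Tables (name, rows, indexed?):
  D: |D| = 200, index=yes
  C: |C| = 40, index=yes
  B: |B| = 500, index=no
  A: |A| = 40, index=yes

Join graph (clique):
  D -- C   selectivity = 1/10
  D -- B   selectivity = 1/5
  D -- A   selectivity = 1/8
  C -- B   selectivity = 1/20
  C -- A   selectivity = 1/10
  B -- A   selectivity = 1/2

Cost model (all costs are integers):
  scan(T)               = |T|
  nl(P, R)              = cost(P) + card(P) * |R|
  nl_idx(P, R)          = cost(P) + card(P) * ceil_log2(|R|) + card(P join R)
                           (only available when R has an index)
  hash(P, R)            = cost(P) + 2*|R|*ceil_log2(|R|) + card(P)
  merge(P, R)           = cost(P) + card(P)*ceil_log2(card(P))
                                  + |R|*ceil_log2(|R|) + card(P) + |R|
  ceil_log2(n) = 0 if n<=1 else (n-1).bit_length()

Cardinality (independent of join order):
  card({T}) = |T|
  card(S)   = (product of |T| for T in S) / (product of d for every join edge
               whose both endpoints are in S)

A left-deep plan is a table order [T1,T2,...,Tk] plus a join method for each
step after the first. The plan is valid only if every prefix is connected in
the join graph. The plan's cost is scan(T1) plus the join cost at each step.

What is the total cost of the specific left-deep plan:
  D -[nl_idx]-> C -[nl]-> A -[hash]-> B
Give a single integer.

step 1: scan D: cost=200, card=200
step 2: join C via nl_idx
    card(P join C) = 200*40/(10) = 800
    cost = 200 + 200*6 + 800 = 2200
step 3: join A via nl
    card(P join A) = 800*40/(8*10) = 400
    cost = 2200 + 800*40 = 34200
step 4: join B via hash
    card(P join B) = 400*500/(5*20*2) = 1000
    cost = 34200 + 2*500*9 + 400 = 43600

43600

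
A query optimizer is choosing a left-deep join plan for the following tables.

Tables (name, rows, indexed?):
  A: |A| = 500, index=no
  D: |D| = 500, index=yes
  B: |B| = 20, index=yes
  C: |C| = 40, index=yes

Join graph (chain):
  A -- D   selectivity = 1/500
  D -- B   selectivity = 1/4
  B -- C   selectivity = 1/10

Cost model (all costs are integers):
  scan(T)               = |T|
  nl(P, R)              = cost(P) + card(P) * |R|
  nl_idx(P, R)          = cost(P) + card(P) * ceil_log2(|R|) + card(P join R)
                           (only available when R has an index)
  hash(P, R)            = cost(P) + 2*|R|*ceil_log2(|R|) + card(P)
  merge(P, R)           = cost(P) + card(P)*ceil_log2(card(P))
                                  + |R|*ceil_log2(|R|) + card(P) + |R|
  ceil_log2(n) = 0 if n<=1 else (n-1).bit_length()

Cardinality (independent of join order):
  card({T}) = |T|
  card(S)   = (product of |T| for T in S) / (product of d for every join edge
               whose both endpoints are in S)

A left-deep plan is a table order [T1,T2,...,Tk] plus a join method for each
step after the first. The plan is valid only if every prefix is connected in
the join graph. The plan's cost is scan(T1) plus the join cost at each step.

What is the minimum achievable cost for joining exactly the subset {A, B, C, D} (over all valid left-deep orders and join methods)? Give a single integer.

9180

Selinger DP over subsets of {A,B,C,D}:
  {A}: scan cost=500, card=500
  {D}: scan cost=500, card=500
  {B}: scan cost=20, card=20
  {C}: scan cost=40, card=40
  {AD}: card=500; try (D,nl_idx)→5500, (D,hash)→10000, (A,hash)→10000, (D,merge)→10500, (A,merge)→10500, (D,nl)→250500 …(+1); best=5500 via (D,nl_idx)
  {BD}: card=2500; try (B,hash)→1200, (D,nl_idx)→2700, (D,merge)→5140, (B,nl_idx)→5500, (B,merge)→5620, (D,hash)→9040 …(+2); best=1200 via (B,hash)
  {BC}: card=80; try (C,nl_idx)→220, (B,hash)→280, (B,nl_idx)→320, (C,merge)→420, (B,merge)→440, (C,hash)→520 …(+2); best=220 via (C,nl_idx)
  {ABD}: card=2500; try (B,hash)→6200, (B,nl_idx)→10500, (B,merge)→10620, (A,hash)→12700, (B,nl)→15500, (A,merge)→38700 …(+1); best=6200 via (B,hash)
  {BCD}: card=10000; try (C,hash)→4180, (D,merge)→5860, (D,hash)→9300, (D,nl_idx)→10940, (C,nl_idx)→26200, (C,merge)→33980 …(+2); best=4180 via (C,hash)
  {ABCD}: card=10000; try (C,hash)→9180, (A,hash)→23180, (C,nl_idx)→31200, (C,merge)→38980, (C,nl)→106200, (A,merge)→159180 …(+1); best=9180 via (C,hash)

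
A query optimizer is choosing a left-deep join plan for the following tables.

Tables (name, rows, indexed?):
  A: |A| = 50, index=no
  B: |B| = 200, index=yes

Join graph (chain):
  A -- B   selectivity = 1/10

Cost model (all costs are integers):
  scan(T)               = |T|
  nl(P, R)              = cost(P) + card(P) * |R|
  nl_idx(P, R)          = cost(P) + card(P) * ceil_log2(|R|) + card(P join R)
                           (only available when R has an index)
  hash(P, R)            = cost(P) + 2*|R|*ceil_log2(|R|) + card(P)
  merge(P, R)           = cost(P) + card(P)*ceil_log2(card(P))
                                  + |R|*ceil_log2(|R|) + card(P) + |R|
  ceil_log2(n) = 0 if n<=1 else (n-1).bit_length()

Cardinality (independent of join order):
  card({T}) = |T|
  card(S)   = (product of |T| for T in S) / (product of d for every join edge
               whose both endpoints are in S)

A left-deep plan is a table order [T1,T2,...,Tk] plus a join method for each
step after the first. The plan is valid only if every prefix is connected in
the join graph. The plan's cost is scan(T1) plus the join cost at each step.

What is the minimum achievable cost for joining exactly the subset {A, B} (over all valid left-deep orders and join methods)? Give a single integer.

1000

Selinger DP over subsets of {A,B}:
  {A}: scan cost=50, card=50
  {B}: scan cost=200, card=200
  {AB}: card=1000; try (A,hash)→1000, (B,nl_idx)→1450, (B,merge)→2200, (A,merge)→2350, (B,hash)→3300, (B,nl)→10050 …(+1); best=1000 via (A,hash)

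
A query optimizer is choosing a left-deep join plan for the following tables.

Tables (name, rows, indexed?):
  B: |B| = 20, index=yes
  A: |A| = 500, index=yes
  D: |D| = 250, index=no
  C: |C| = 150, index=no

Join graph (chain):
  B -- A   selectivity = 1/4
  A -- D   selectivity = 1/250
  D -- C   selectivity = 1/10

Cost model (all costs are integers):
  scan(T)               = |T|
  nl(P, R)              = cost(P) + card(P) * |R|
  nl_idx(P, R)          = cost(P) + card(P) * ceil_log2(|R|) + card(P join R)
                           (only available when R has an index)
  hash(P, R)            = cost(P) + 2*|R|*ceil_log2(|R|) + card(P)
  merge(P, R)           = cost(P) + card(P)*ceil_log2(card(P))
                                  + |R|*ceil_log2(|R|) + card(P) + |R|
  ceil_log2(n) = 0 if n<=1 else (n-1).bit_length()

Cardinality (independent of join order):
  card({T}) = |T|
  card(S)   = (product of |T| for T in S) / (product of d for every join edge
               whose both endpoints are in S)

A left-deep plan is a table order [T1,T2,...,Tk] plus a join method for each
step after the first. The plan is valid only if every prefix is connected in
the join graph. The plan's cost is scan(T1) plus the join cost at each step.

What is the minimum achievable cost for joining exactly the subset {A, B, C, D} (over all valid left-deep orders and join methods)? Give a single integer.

Selinger DP over subsets of {A,B,C,D}:
  {B}: scan cost=20, card=20
  {A}: scan cost=500, card=500
  {D}: scan cost=250, card=250
  {C}: scan cost=150, card=150
  {AB}: card=2500; try (B,hash)→1200, (A,nl_idx)→2700, (A,merge)→5140, (B,nl_idx)→5500, (B,merge)→5620, (A,hash)→9040 …(+2); best=1200 via (B,hash)
  {AD}: card=500; try (A,nl_idx)→3000, (D,hash)→5000, (A,merge)→7500, (D,merge)→7750, (A,hash)→9500, (A,nl)→125250 …(+1); best=3000 via (A,nl_idx)
  {CD}: card=3750; try (C,hash)→2900, (D,merge)→3750, (C,merge)→3850, (D,hash)→4300, (D,nl)→37650, (C,nl)→37750; best=2900 via (C,hash)
  {ABD}: card=2500; try (B,hash)→3700, (D,hash)→7700, (B,nl_idx)→8000, (B,merge)→8120, (B,nl)→13000, (D,merge)→35950 …(+1); best=3700 via (B,hash)
  {ACD}: card=7500; try (C,hash)→5900, (C,merge)→9350, (A,hash)→15650, (A,nl_idx)→44150, (A,merge)→56650, (C,nl)→78000 …(+1); best=5900 via (C,hash)
  {ABCD}: card=37500; try (C,hash)→8600, (B,hash)→13600, (C,merge)→37550, (B,nl_idx)→80900, (B,merge)→111020, (B,nl)→155900 …(+1); best=8600 via (C,hash)

8600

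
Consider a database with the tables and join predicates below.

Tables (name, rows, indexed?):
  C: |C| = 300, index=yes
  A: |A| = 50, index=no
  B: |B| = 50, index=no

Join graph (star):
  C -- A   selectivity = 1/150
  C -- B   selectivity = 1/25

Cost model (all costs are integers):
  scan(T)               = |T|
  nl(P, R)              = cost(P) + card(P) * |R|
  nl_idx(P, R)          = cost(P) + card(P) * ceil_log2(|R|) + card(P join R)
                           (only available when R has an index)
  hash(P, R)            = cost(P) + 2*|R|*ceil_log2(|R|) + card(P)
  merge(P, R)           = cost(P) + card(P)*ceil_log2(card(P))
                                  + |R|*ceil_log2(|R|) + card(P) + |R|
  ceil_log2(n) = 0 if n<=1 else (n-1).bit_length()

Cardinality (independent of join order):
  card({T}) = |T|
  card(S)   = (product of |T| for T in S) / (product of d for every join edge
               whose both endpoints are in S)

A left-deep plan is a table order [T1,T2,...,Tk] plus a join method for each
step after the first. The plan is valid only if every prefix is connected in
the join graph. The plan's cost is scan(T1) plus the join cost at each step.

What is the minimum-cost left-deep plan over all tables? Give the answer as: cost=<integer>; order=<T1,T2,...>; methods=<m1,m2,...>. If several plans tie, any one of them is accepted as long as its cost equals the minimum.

Selinger DP (subsets sized 1..n):
  {C}: scan cost=300, card=300
  {A}: scan cost=50, card=50
  {B}: scan cost=50, card=50
  {AC}: card=100; try (C,nl_idx)→600, (A,hash)→1200, (C,merge)→3400, (A,merge)→3650, (C,hash)→5500, (C,nl)→15050 …(+1); best=600 via (C,nl_idx)
  {BC}: card=600; try (C,nl_idx)→1100, (B,hash)→1200, (C,merge)→3400, (B,merge)→3650, (C,hash)→5500, (C,nl)→15050 …(+1); best=1100 via (C,nl_idx)
  {ABC}: card=200; try (B,hash)→1300, (B,merge)→1750, (A,hash)→2300, (B,nl)→5600, (A,merge)→8050, (A,nl)→31100; best=1300 via (B,hash)

cost=1300; order=A,C,B; methods=nl_idx,hash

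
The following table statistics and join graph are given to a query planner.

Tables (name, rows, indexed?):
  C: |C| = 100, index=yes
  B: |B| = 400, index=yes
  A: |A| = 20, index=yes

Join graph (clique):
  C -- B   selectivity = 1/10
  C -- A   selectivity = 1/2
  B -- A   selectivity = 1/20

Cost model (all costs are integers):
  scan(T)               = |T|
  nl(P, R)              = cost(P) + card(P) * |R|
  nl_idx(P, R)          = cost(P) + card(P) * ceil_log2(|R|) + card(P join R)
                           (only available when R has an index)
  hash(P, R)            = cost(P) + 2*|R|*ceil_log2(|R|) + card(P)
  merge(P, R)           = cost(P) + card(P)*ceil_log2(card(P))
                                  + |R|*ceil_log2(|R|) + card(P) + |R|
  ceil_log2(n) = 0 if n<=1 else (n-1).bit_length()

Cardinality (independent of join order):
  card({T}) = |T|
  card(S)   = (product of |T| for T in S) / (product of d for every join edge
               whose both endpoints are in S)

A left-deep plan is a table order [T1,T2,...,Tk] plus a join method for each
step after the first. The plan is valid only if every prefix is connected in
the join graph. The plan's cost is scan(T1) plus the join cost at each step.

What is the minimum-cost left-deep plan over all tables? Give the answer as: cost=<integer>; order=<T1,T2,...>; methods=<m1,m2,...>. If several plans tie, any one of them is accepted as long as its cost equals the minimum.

Selinger DP (subsets sized 1..n):
  {C}: scan cost=100, card=100
  {B}: scan cost=400, card=400
  {A}: scan cost=20, card=20
  {BC}: card=4000; try (C,hash)→2200, (B,merge)→4900, (B,nl_idx)→5000, (C,merge)→5200, (C,nl_idx)→7200, (B,hash)→7400 …(+2); best=2200 via (C,hash)
  {AC}: card=1000; try (A,hash)→400, (C,merge)→940, (A,merge)→1020, (C,nl_idx)→1160, (C,hash)→1440, (A,nl_idx)→1600 …(+2); best=400 via (A,hash)
  {AB}: card=400; try (B,nl_idx)→600, (A,hash)→1000, (A,nl_idx)→2800, (B,merge)→4140, (A,merge)→4520, (B,hash)→7240 …(+2); best=600 via (B,nl_idx)
  {ABC}: card=2000; try (C,hash)→2400, (C,merge)→5400, (C,nl_idx)→5400, (A,hash)→6400, (B,hash)→8600, (B,nl_idx)→11400 …(+6); best=2400 via (C,hash)

cost=2400; order=A,B,C; methods=nl_idx,hash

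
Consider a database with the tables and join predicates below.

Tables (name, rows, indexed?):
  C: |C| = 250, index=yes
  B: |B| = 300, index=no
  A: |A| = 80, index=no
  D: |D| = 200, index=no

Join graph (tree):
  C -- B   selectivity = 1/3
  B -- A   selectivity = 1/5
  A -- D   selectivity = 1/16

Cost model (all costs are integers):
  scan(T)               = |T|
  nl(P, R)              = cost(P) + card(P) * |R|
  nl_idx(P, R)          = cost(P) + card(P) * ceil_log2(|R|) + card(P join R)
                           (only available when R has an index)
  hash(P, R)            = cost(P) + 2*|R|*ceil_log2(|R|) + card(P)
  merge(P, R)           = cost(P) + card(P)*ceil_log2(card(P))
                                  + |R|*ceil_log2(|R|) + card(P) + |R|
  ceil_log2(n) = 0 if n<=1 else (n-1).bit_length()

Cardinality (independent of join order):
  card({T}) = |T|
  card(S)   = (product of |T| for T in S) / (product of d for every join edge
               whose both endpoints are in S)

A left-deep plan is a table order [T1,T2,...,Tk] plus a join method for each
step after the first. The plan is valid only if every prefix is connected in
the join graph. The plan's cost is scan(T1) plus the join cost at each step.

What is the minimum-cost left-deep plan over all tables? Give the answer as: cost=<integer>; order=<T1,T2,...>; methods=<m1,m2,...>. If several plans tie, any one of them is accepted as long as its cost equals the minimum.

cost=71920; order=D,A,B,C; methods=hash,hash,hash

Selinger DP (subsets sized 1..n):
  {C}: scan cost=250, card=250
  {B}: scan cost=300, card=300
  {A}: scan cost=80, card=80
  {D}: scan cost=200, card=200
  {BC}: card=25000; try (C,hash)→4600, (B,merge)→5500, (C,merge)→5550, (B,hash)→5900, (C,nl_idx)→27700, (B,nl)→75250 …(+1); best=4600 via (C,hash)
  {AB}: card=4800; try (A,hash)→1720, (B,merge)→3720, (A,merge)→3940, (B,hash)→5560, (B,nl)→24080, (A,nl)→24300; best=1720 via (A,hash)
  {AD}: card=1000; try (A,hash)→1520, (D,merge)→2520, (A,merge)→2640, (D,hash)→3360, (D,nl)→16080, (A,nl)→16200; best=1520 via (A,hash)
  {ABC}: card=400000; try (C,hash)→10520, (A,hash)→30720, (C,merge)→71170, (A,merge)→405240, (C,nl_idx)→440120, (C,nl)→1201720 …(+1); best=10520 via (C,hash)
  {ABD}: card=60000; try (B,hash)→7920, (D,hash)→9720, (B,merge)→15520, (D,merge)→70720, (B,nl)→301520, (D,nl)→961720; best=7920 via (B,hash)
  {ABCD}: card=5000000; try (C,hash)→71920, (D,hash)→413720, (C,merge)→1030170, (C,nl_idx)→5487920, (D,merge)→8012320, (C,nl)→15007920 …(+1); best=71920 via (C,hash)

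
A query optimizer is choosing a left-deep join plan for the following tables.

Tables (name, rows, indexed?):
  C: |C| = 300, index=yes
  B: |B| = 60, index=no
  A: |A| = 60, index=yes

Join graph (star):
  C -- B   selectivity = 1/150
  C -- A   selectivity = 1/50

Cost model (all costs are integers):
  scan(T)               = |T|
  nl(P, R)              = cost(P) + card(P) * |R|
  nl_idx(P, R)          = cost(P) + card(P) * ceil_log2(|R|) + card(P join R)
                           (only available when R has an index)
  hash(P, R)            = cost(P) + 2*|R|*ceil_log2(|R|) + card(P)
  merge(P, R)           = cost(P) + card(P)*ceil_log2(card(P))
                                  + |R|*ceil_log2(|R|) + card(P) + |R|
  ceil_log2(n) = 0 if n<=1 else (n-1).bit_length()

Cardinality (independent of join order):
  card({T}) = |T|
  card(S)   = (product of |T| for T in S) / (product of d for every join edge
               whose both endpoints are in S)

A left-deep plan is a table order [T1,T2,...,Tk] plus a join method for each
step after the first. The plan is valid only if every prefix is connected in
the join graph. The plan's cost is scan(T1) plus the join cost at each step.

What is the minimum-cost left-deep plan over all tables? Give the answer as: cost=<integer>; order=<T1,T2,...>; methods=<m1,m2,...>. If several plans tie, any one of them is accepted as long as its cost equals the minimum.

cost=1560; order=B,C,A; methods=nl_idx,hash

Selinger DP (subsets sized 1..n):
  {C}: scan cost=300, card=300
  {B}: scan cost=60, card=60
  {A}: scan cost=60, card=60
  {BC}: card=120; try (C,nl_idx)→720, (B,hash)→1320, (C,merge)→3480, (B,merge)→3720, (C,hash)→5520, (C,nl)→18060 …(+1); best=720 via (C,nl_idx)
  {AC}: card=360; try (C,nl_idx)→960, (A,hash)→1320, (A,nl_idx)→2460, (C,merge)→3480, (A,merge)→3720, (C,hash)→5520 …(+2); best=960 via (C,nl_idx)
  {ABC}: card=144; try (A,hash)→1560, (A,nl_idx)→1584, (B,hash)→2040, (A,merge)→2100, (B,merge)→4980, (A,nl)→7920 …(+1); best=1560 via (A,hash)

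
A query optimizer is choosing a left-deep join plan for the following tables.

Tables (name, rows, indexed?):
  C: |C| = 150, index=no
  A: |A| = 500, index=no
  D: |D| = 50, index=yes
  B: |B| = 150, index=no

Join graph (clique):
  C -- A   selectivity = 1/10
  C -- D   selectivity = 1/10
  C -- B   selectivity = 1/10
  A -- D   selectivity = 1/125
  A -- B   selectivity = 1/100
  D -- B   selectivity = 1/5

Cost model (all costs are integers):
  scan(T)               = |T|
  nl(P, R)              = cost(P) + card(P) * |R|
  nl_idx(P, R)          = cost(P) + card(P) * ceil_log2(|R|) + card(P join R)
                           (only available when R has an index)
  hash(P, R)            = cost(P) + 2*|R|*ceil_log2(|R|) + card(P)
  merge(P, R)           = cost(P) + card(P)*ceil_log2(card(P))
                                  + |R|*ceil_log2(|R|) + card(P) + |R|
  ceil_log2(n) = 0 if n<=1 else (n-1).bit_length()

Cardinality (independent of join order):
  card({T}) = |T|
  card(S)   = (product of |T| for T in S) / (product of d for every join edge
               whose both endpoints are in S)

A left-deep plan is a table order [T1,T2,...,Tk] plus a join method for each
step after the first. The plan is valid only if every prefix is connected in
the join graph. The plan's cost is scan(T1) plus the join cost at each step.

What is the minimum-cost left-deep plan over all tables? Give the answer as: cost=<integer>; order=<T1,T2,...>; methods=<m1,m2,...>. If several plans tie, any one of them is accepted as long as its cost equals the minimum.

cost=5970; order=A,D,B,C; methods=hash,hash,merge

Selinger DP (subsets sized 1..n):
  {C}: scan cost=150, card=150
  {A}: scan cost=500, card=500
  {D}: scan cost=50, card=50
  {B}: scan cost=150, card=150
  {AC}: card=7500; try (C,hash)→3400, (A,merge)→6500, (C,merge)→6850, (A,hash)→9300, (A,nl)→75150, (C,nl)→75500; best=3400 via (C,hash)
  {CD}: card=750; try (D,hash)→900, (C,merge)→1750, (D,nl_idx)→1800, (D,merge)→1850, (C,hash)→2500, (C,nl)→7550 …(+1); best=900 via (D,hash)
  {BC}: card=2250; try (C,hash)→2700, (B,hash)→2700, (C,merge)→2850, (B,merge)→2850, (C,nl)→22650, (B,nl)→22650; best=2700 via (C,hash)
  {AD}: card=200; try (D,hash)→1600, (D,nl_idx)→3700, (A,merge)→5400, (D,merge)→5850, (A,hash)→9100, (A,nl)→25050 …(+1); best=1600 via (D,hash)
  {AB}: card=750; try (B,hash)→3400, (A,merge)→6500, (B,merge)→6850, (A,hash)→9300, (A,nl)→75150, (B,nl)→75500; best=3400 via (B,hash)
  {BD}: card=1500; try (D,hash)→900, (B,merge)→1750, (D,merge)→1850, (B,hash)→2500, (D,nl_idx)→2550, (B,nl)→7550 …(+1); best=900 via (D,hash)
  {ACD}: card=300; try (C,hash)→4200, (C,merge)→4750, (A,hash)→10650, (D,hash)→11500, (A,merge)→14150, (C,nl)→31600 …(+4); best=4200 via (C,hash)
  {ABC}: card=1125; try (C,hash)→6550, (C,merge)→13000, (B,hash)→13300, (A,hash)→13950, (A,merge)→36950, (B,merge)→109750 …(+3); best=6550 via (C,hash)
  {BCD}: card=2250; try (B,hash)→4050, (C,hash)→4800, (D,hash)→5550, (B,merge)→10500, (D,nl_idx)→18450, (C,merge)→20250 …(+4); best=4050 via (B,hash)
  {ABD}: card=60; try (B,hash)→4200, (D,hash)→4750, (B,merge)→4750, (D,nl_idx)→7960, (A,hash)→11400, (D,merge)→12000 …(+4); best=4200 via (B,hash)
  {ABCD}: card=9; try (C,merge)→5970, (C,hash)→6660, (B,hash)→6900, (D,hash)→8275, (B,merge)→8550, (C,nl)→13200 …(+7); best=5970 via (C,merge)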